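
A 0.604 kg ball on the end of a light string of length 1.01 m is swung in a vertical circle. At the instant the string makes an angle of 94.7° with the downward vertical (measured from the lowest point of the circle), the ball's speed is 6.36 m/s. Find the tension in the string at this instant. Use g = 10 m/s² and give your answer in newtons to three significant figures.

Take the radial direction toward the centre of the circle as positive. The component of the weight along the string toward the centre is −mg cos φ (φ measured from the bottom), so Newton's second law along the string gives T − mg cos φ = m v²/r.
cos 94.7° = -0.08194, so T = m(v²/r + g cos φ) = 0.604 × ((6.36)²/1.01 + 10.0 × -0.08194) = 0.604 × (40.05 + (-0.8194)) = 0.604 × 39.23 = 23.69 N.

23.7 N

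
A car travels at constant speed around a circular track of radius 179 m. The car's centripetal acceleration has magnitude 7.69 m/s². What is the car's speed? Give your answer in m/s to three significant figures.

a_c = v²/r ⇒ v = √(a_c · r) = √(7.69 × 179) = √1377 = 37.10 m/s.

37.1 m/s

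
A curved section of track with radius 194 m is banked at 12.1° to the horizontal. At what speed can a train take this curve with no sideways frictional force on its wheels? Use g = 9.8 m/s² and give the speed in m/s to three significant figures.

20.2 m/s

On a frictionless banked curve, N sinθ = mv²/r and N cosθ = mg, so tanθ = v²/(rg).
v = √(r g tanθ) = √(194 × 9.8 × tan 12.1°) = √(194 × 9.8 × 0.2144) = √407.6 = 20.19 m/s.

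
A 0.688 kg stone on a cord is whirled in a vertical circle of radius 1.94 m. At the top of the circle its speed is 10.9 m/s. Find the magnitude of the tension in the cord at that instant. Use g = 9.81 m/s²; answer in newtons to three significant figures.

35.4 N

At the top, both T and the weight mg point inward (toward the centre), so T + mg = mv²/r.
T = m(v²/r − g) = 0.688 × ((10.9)²/1.94 − 9.81) = 0.688 × (61.24 − 9.81) = 0.688 × 51.43 = 35.39 N.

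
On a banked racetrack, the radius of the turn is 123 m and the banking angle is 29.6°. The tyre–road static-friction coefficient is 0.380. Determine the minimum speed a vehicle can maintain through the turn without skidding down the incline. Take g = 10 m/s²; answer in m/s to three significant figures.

At the minimum speed, friction acts up the slope at its limiting value f = μN. Radially (horizontal, toward centre): N sinθ − μN cosθ = mv²/r. Vertically: N cosθ + μN sinθ = mg.
Dividing: v² = r g (sinθ − μcosθ)/(cosθ + μsinθ).
sinθ − μcosθ = 0.4939 − 0.380×0.8695 = 0.1635; cosθ + μsinθ = 0.8695 + 0.380×0.4939 = 1.057.
v² = 123 × 10.0 × 0.1635/1.057 = 190.3 m²/s², so v = 13.79 m/s.

13.8 m/s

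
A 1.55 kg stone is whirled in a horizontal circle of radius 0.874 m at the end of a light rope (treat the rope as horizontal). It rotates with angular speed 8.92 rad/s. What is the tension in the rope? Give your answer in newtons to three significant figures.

108 N

v = ωr = 8.92 × 0.874 = 7.796 m/s.
The tension is the only horizontal force, so it supplies the full centripetal force: T = m v²/r = 1.55 × (7.796)²/0.874 = 1.55 × 60.78/0.874 = 107.8 N.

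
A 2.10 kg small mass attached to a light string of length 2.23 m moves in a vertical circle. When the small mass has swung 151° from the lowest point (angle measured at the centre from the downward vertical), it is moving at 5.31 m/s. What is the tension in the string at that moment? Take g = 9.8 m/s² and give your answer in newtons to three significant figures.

Take the radial direction toward the centre of the circle as positive. The component of the weight along the string toward the centre is −mg cos φ (φ measured from the bottom), so Newton's second law along the string gives T − mg cos φ = m v²/r.
cos 151° = -0.8746, so T = m(v²/r + g cos φ) = 2.10 × ((5.31)²/2.23 + 9.8 × -0.8746) = 2.10 × (12.64 + (-8.571)) = 2.10 × 4.073 = 8.553 N.

8.55 N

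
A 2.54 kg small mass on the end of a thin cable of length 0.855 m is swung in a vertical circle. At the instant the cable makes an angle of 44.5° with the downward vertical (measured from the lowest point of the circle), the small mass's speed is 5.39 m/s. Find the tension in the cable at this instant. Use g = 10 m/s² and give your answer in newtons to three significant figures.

104 N

Take the radial direction toward the centre of the circle as positive. The component of the weight along the string toward the centre is −mg cos φ (φ measured from the bottom), so Newton's second law along the string gives T − mg cos φ = m v²/r.
cos 44.5° = 0.7133, so T = m(v²/r + g cos φ) = 2.54 × ((5.39)²/0.855 + 10.0 × 0.7133) = 2.54 × (33.98 + (7.133)) = 2.54 × 41.11 = 104.4 N.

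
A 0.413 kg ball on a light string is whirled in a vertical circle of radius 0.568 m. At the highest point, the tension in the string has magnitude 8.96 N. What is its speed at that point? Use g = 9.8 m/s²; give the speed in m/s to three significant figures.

At the top, T + mg = mv²/r, so v = √(r(T/m + g)) = √(0.568 × (8.96/0.413 + 9.8)) = √(0.568 × 31.49) = √17.89 = 4.230 m/s.

4.23 m/s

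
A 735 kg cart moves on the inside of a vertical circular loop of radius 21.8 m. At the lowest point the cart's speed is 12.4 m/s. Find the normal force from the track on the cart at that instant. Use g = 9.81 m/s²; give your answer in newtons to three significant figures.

At the lowest point, N points up (toward the centre) and the weight mg points down (away from the centre), so the net inward force is N − mg = mv²/r.
N = m(v²/r + g) = 735 × ((12.4)²/21.8 + 9.81) = 735 × (7.053 + 9.81) = 735 × 16.86 = 12390 N.

12400 N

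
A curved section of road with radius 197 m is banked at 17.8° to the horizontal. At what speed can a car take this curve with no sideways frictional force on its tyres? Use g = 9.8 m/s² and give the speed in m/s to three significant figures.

On a frictionless banked curve, N sinθ = mv²/r and N cosθ = mg, so tanθ = v²/(rg).
v = √(r g tanθ) = √(197 × 9.8 × tan 17.8°) = √(197 × 9.8 × 0.3211) = √619.8 = 24.90 m/s.

24.9 m/s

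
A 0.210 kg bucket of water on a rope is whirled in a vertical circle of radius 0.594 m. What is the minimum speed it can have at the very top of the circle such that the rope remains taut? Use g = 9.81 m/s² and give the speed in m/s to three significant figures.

2.41 m/s

At the top, both weight mg and T point toward the centre: T + mg = mv²/r.
At minimum speed T → 0, so mg = mv_min²/r ⇒ v_min = √(g r) = √(9.81 × 0.594) = 2.414 m/s.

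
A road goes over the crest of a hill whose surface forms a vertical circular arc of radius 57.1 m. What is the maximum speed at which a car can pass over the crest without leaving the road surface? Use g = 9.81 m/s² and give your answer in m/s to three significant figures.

23.7 m/s

At the crest the centre of the circle is below the car, so the net downward (centripetal) force is mg − N = mv²/r.
The car leaves the road when N → 0, giving v_max = √(g r) = √(9.81 × 57.1) = 23.67 m/s.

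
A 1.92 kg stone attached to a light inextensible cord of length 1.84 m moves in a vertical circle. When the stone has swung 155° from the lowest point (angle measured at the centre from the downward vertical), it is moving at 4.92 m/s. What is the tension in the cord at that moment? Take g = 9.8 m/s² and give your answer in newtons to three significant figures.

8.21 N

Take the radial direction toward the centre of the circle as positive. The component of the weight along the string toward the centre is −mg cos φ (φ measured from the bottom), so Newton's second law along the string gives T − mg cos φ = m v²/r.
cos 155° = -0.9063, so T = m(v²/r + g cos φ) = 1.92 × ((4.92)²/1.84 + 9.8 × -0.9063) = 1.92 × (13.16 + (-8.882)) = 1.92 × 4.274 = 8.206 N.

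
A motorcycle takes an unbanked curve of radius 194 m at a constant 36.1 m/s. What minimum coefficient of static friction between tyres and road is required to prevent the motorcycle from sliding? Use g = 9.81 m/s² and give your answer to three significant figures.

0.685

Friction provides the centripetal force: μ_s m g = m v²/r, so μ_s = v²/(g r) = (36.10)²/(9.81 × 194) = 1303/1903 = 0.6848.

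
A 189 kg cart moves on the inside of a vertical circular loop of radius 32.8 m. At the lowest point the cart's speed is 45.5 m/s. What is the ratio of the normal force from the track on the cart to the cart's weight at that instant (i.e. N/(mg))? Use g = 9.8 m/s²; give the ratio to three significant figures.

7.44

At the bottom, N − mg = mv²/r, so N = m(v²/r + g) and N/(mg) = v²/(rg) + 1 = (45.5)²/(32.8 × 9.8) + 1 = 6.441 + 1 = 7.441.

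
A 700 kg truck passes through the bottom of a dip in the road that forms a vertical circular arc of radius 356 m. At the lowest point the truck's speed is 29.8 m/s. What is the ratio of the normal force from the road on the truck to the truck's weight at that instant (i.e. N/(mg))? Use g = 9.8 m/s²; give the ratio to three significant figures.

1.25

At the bottom, N − mg = mv²/r, so N = m(v²/r + g) and N/(mg) = v²/(rg) + 1 = (29.8)²/(356 × 9.8) + 1 = 0.2545 + 1 = 1.255.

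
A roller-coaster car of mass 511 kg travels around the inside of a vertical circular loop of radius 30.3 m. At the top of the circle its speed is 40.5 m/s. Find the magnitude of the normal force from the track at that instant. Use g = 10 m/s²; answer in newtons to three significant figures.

22600 N

At the top, both N and the weight mg point inward (toward the centre), so N + mg = mv²/r.
N = m(v²/r − g) = 511 × ((40.5)²/30.3 − 10.0) = 511 × (54.13 − 10.0) = 511 × 44.13 = 22550 N.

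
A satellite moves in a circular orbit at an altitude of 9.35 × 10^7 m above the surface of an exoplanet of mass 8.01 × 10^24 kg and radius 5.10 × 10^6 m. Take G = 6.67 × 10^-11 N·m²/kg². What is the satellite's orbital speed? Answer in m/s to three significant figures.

2330 m/s

Orbital radius r = R + h = 5.10 × 10^6 + 9.35 × 10^7 = 9.860 × 10^7 m.
Gravity supplies the centripetal force: G M m / r² = m v² / r, so v = √(GM/r).
v = √(6.67 × 10^-11 × 8.01 × 10^24 / 9.860 × 10^7) = √(5.419 × 10^6) = 2328 m/s.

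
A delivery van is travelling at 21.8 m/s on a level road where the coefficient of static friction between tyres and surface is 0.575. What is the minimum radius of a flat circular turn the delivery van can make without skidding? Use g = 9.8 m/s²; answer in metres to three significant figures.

84.3 m

At the limit, μ_s m g = m v²/r, so r_min = v²/(μ_s g) = (21.8)²/(0.575 × 9.8) = 475.2/5.635 = 84.34 m.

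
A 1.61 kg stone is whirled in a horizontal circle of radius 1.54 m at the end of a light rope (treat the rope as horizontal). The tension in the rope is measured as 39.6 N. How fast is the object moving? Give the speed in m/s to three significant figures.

T = m v²/r ⇒ v = √(T r / m) = √(39.6 × 1.54 / 1.61) = √37.88 = 6.155 m/s.

6.15 m/s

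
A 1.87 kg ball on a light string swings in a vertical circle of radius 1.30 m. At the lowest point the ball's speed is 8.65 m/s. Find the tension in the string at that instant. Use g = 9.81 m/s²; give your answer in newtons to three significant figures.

126 N

At the lowest point, T points up (toward the centre) and the weight mg points down (away from the centre), so the net inward force is T − mg = mv²/r.
T = m(v²/r + g) = 1.87 × ((8.65)²/1.30 + 9.81) = 1.87 × (57.56 + 9.81) = 1.87 × 67.37 = 126.0 N.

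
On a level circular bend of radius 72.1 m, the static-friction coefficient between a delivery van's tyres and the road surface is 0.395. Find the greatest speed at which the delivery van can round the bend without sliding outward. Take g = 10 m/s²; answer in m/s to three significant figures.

16.9 m/s

On a flat curve, static friction is the only horizontal force, so it must supply the full centripetal force: μ_s m g = m v²/r.
Mass cancels: v_max = √(μ_s g r) = √(0.395 × 10.0 × 72.1) = √284.8 = 16.88 m/s.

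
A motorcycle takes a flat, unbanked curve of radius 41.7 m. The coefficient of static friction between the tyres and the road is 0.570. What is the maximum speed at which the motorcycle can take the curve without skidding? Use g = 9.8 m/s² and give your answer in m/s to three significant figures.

On a flat curve, static friction is the only horizontal force, so it must supply the full centripetal force: μ_s m g = m v²/r.
Mass cancels: v_max = √(μ_s g r) = √(0.570 × 9.8 × 41.7) = √232.9 = 15.26 m/s.

15.3 m/s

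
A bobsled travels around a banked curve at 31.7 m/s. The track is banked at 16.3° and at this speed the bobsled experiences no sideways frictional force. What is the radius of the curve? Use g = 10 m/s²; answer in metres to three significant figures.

Frictionless banking: tanθ = v²/(rg), so r = v²/(g tanθ).
r = (31.7)²/(10.0 × tan 16.3°) = 1005/(10.0 × 0.2924) = 1005/2.924 = 343.6 m.

344 m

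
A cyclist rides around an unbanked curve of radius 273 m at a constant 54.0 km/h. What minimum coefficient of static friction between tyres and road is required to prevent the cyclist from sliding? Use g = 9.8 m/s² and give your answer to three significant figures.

v = 54.0/3.6 = 15.00 m/s.
Friction provides the centripetal force: μ_s m g = m v²/r, so μ_s = v²/(g r) = (15.00)²/(9.8 × 273) = 225.0/2675 = 0.08410.

0.0841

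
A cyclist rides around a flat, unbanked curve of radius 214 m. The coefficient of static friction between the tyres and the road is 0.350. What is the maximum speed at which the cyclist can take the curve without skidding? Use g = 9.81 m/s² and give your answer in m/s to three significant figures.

27.1 m/s

The only inward force on a level bend is static friction, so at the limit f_s = μ_s N = μ_s m g = m v²/r.
Mass cancels: v_max = √(μ_s g r) = √(0.350 × 9.81 × 214) = √734.8 = 27.11 m/s.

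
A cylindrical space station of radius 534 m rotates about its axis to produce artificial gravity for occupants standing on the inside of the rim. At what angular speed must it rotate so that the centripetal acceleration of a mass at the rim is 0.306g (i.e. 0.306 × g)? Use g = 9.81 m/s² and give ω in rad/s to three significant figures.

Centripetal acceleration a_c = ω²r. Setting ω²r = 0.306g:
ω = √(0.306g / r) = √(0.306 × 9.81 / 534) = √0.005621 = 0.07498 rad/s.

0.0750 rad/s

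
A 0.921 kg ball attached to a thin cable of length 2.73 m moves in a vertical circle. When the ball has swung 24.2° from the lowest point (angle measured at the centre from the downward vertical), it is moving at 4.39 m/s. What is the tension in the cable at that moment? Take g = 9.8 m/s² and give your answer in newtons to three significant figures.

Take the radial direction toward the centre of the circle as positive. The component of the weight along the string toward the centre is −mg cos φ (φ measured from the bottom), so Newton's second law along the string gives T − mg cos φ = m v²/r.
cos 24.2° = 0.9121, so T = m(v²/r + g cos φ) = 0.921 × ((4.39)²/2.73 + 9.8 × 0.9121) = 0.921 × (7.059 + (8.939)) = 0.921 × 16.00 = 14.73 N.

14.7 N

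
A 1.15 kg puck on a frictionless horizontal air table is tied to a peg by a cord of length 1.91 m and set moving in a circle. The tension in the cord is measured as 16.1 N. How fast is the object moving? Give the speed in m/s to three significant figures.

5.17 m/s

T = m v²/r ⇒ v = √(T r / m) = √(16.1 × 1.91 / 1.15) = √26.74 = 5.171 m/s.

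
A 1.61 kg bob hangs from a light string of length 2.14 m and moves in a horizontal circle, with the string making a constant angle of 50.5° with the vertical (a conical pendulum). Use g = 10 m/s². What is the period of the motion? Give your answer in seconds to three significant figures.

2.32 s

r = L sinθ = 1.651 m. From T sinθ = mω²r and T cosθ = mg: tanθ = ω²r/g, so ω² = g tanθ / r = g/(L cosθ).
ω = √(g/(L cosθ)) = √(10.0/(2.14 × 0.6361)) = √7.346 = 2.710 rad/s.
Period = 2π/ω = 2.318 s.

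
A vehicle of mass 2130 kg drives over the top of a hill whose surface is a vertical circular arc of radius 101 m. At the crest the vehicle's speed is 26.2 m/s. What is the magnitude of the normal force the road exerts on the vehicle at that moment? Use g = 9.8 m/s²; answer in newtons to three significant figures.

6400 N

At the crest the centripetal acceleration points downward (toward the centre of the arc), so mg − N = mv²/r.
N = m(g − v²/r) = 2130 × (9.8 − (26.2)²/101) = 2130 × (9.8 − 6.796) = 2130 × 3.004 = 6398 N.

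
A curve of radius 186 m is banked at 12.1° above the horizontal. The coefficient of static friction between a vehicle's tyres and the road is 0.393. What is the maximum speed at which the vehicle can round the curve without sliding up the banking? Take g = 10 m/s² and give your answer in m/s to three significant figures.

35.1 m/s

At the maximum speed, friction acts down the slope at its limiting value f = μN. Radially (horizontal, toward centre): N sinθ + μN cosθ = mv²/r. Vertically: N cosθ − μN sinθ = mg.
Dividing: v² = r g (sinθ + μcosθ)/(cosθ − μsinθ).
sinθ + μcosθ = 0.2096 + 0.393×0.9778 = 0.5939; cosθ − μsinθ = 0.9778 − 0.393×0.2096 = 0.8954.
v² = 186 × 10.0 × 0.5939/0.8954 = 1234 m²/s², so v = 35.12 m/s.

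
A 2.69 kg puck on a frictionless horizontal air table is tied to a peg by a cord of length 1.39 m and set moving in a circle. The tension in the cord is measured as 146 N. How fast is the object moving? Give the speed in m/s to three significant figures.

8.69 m/s

T = m v²/r ⇒ v = √(T r / m) = √(146 × 1.39 / 2.69) = √75.44 = 8.686 m/s.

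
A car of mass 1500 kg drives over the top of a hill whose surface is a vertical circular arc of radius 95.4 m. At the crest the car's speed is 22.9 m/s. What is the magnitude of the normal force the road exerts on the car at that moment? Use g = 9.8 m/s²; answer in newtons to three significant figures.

6450 N

At the crest the centripetal acceleration points downward (toward the centre of the arc), so mg − N = mv²/r.
N = m(g − v²/r) = 1500 × (9.8 − (22.9)²/95.4) = 1500 × (9.8 − 5.497) = 1500 × 4.303 = 6455 N.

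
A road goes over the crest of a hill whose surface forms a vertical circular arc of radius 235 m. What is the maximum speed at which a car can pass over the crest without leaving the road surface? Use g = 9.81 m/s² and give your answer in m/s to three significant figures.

48.0 m/s

At the crest the centre of the circle is below the car, so the net downward (centripetal) force is mg − N = mv²/r.
The car leaves the road when N → 0, giving v_max = √(g r) = √(9.81 × 235) = 48.01 m/s.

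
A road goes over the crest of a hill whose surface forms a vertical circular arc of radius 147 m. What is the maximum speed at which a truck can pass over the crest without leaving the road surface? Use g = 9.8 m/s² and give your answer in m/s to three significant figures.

At the crest the centre of the circle is below the truck, so the net downward (centripetal) force is mg − N = mv²/r.
The truck leaves the road when N → 0, giving v_max = √(g r) = √(9.8 × 147) = 37.96 m/s.

38.0 m/s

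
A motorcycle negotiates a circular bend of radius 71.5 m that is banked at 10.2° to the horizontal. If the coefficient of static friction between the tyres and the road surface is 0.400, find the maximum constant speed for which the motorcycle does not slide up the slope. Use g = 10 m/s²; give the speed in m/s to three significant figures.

21.1 m/s

At the maximum speed, friction acts down the slope at its limiting value f = μN. Radially (horizontal, toward centre): N sinθ + μN cosθ = mv²/r. Vertically: N cosθ − μN sinθ = mg.
Dividing: v² = r g (sinθ + μcosθ)/(cosθ − μsinθ).
sinθ + μcosθ = 0.1771 + 0.400×0.9842 = 0.5708; cosθ − μsinθ = 0.9842 − 0.400×0.1771 = 0.9134.
v² = 71.5 × 10.0 × 0.5708/0.9134 = 446.8 m²/s², so v = 21.14 m/s.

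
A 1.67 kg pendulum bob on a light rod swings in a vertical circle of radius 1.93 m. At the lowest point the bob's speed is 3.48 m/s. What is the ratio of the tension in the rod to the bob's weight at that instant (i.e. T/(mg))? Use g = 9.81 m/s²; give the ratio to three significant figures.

At the bottom, T − mg = mv²/r, so T = m(v²/r + g) and T/(mg) = v²/(rg) + 1 = (3.48)²/(1.93 × 9.81) + 1 = 0.6396 + 1 = 1.640.

1.64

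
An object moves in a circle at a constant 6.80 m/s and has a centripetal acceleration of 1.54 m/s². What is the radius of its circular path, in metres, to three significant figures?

a_c = v²/r ⇒ r = v²/a_c = (6.80)²/1.54 = 46.24/1.54 = 30.03 m.

30.0 m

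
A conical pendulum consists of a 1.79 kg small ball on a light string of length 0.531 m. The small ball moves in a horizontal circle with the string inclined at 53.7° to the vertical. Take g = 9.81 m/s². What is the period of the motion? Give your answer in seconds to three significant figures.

r = L sinθ = 0.4279 m. From T sinθ = mω²r and T cosθ = mg: tanθ = ω²r/g, so ω² = g tanθ / r = g/(L cosθ).
ω = √(g/(L cosθ)) = √(9.81/(0.531 × 0.5920)) = √31.21 = 5.586 rad/s.
Period = 2π/ω = 1.125 s.

1.12 s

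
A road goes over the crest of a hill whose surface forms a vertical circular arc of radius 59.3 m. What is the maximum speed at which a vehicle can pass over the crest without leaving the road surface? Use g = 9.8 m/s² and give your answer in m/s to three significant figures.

At the crest the centre of the circle is below the vehicle, so the net downward (centripetal) force is mg − N = mv²/r.
The vehicle leaves the road when N → 0, giving v_max = √(g r) = √(9.8 × 59.3) = 24.11 m/s.

24.1 m/s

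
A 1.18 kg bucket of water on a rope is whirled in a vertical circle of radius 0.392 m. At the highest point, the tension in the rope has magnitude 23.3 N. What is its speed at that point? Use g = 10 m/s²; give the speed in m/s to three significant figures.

At the top, T + mg = mv²/r, so v = √(r(T/m + g)) = √(0.392 × (23.3/1.18 + 10.0)) = √(0.392 × 29.75) = √11.66 = 3.415 m/s.

3.41 m/s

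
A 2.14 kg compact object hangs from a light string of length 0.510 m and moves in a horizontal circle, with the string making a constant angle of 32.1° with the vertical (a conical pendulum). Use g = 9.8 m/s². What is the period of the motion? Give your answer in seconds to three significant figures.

r = L sinθ = 0.2710 m. From T sinθ = mω²r and T cosθ = mg: tanθ = ω²r/g, so ω² = g tanθ / r = g/(L cosθ).
ω = √(g/(L cosθ)) = √(9.8/(0.510 × 0.8471)) = √22.68 = 4.763 rad/s.
Period = 2π/ω = 1.319 s.

1.32 s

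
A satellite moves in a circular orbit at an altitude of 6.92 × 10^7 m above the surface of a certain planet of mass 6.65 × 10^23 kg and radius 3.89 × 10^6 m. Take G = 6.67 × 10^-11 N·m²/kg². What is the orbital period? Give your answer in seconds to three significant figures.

590000 s

r = R + h = 3.89 × 10^6 + 6.92 × 10^7 = 7.309 × 10^7 m. Gravity provides the centripetal force: G M m / r² = m v² / r ⇒ v = √(GM/r) = 779.0 m/s.
T = 2πr/v = 2π × 7.309 × 10^7 / 779.0 = 589500 s.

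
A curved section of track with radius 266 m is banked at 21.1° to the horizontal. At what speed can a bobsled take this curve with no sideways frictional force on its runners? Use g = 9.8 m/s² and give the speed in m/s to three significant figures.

31.7 m/s

On a frictionless banked curve, N sinθ = mv²/r and N cosθ = mg, so tanθ = v²/(rg).
v = √(r g tanθ) = √(266 × 9.8 × tan 21.1°) = √(266 × 9.8 × 0.3859) = √1006 = 31.72 m/s.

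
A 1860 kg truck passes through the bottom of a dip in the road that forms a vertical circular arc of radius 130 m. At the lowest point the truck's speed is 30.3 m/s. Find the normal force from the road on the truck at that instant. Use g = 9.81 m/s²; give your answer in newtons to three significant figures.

At the lowest point, N points up (toward the centre) and the weight mg points down (away from the centre), so the net inward force is N − mg = mv²/r.
N = m(v²/r + g) = 1860 × ((30.3)²/130 + 9.81) = 1860 × (7.062 + 9.81) = 1860 × 16.87 = 31380 N.

31400 N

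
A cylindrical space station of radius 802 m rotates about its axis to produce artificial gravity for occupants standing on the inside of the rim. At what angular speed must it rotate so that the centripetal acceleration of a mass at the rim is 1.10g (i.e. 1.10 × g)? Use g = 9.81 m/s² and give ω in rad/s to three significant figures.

Centripetal acceleration a_c = ω²r. Setting ω²r = 1.10g:
ω = √(1.10g / r) = √(1.10 × 9.81 / 802) = √0.01346 = 0.1160 rad/s.

0.116 rad/s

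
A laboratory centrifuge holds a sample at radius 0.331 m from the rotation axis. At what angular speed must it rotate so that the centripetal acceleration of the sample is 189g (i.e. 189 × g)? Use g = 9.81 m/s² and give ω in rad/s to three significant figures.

74.8 rad/s

Centripetal acceleration a_c = ω²r. Setting ω²r = 189g:
ω = √(189g / r) = √(189 × 9.81 / 0.331) = √5601 = 74.84 rad/s.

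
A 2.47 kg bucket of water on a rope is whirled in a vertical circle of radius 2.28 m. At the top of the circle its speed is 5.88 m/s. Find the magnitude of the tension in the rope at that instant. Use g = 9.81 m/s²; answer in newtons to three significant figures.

13.2 N

At the top, both T and the weight mg point inward (toward the centre), so T + mg = mv²/r.
T = m(v²/r − g) = 2.47 × ((5.88)²/2.28 − 9.81) = 2.47 × (15.16 − 9.81) = 2.47 × 5.354 = 13.22 N.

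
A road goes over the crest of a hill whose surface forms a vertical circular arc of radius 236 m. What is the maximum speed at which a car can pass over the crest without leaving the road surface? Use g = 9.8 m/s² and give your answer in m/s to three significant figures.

At the crest the centre of the circle is below the car, so the net downward (centripetal) force is mg − N = mv²/r.
The car leaves the road when N → 0, giving v_max = √(g r) = √(9.8 × 236) = 48.09 m/s.

48.1 m/s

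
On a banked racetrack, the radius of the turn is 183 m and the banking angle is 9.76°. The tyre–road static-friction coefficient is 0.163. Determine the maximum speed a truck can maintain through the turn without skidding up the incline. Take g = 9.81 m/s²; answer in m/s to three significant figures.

At the maximum speed, friction acts down the slope at its limiting value f = μN. Radially (horizontal, toward centre): N sinθ + μN cosθ = mv²/r. Vertically: N cosθ − μN sinθ = mg.
Dividing: v² = r g (sinθ + μcosθ)/(cosθ − μsinθ).
sinθ + μcosθ = 0.1695 + 0.163×0.9855 = 0.3302; cosθ − μsinθ = 0.9855 − 0.163×0.1695 = 0.9579.
v² = 183 × 9.81 × 0.3302/0.9579 = 618.8 m²/s², so v = 24.88 m/s.

24.9 m/s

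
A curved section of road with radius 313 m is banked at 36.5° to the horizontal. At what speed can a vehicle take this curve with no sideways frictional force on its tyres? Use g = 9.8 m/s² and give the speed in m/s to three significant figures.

On a frictionless banked curve, N sinθ = mv²/r and N cosθ = mg, so tanθ = v²/(rg).
v = √(r g tanθ) = √(313 × 9.8 × tan 36.5°) = √(313 × 9.8 × 0.7400) = √2270 = 47.64 m/s.

47.6 m/s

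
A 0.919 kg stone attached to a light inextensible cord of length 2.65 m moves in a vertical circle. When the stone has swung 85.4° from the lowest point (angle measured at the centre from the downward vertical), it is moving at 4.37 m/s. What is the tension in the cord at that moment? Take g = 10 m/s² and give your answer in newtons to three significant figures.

7.36 N

Take the radial direction toward the centre of the circle as positive. The component of the weight along the string toward the centre is −mg cos φ (φ measured from the bottom), so Newton's second law along the string gives T − mg cos φ = m v²/r.
cos 85.4° = 0.08020, so T = m(v²/r + g cos φ) = 0.919 × ((4.37)²/2.65 + 10.0 × 0.08020) = 0.919 × (7.206 + (0.8020)) = 0.919 × 8.008 = 7.360 N.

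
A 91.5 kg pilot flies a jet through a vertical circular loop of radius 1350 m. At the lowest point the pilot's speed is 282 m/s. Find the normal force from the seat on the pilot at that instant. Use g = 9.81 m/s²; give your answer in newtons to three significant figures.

At the lowest point, N points up (toward the centre) and the weight mg points down (away from the centre), so the net inward force is N − mg = mv²/r.
N = m(v²/r + g) = 91.5 × ((282)²/1350 + 9.81) = 91.5 × (58.91 + 9.81) = 91.5 × 68.72 = 6288 N.

6290 N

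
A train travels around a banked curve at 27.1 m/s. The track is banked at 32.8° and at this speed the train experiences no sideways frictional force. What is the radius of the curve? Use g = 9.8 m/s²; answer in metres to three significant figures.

116 m

Frictionless banking: tanθ = v²/(rg), so r = v²/(g tanθ).
r = (27.1)²/(9.8 × tan 32.8°) = 734.4/(9.8 × 0.6445) = 734.4/6.316 = 116.3 m.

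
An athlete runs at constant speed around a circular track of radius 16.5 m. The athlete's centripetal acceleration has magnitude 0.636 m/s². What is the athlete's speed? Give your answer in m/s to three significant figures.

3.24 m/s

a_c = v²/r ⇒ v = √(a_c · r) = √(0.636 × 16.5) = √10.49 = 3.239 m/s.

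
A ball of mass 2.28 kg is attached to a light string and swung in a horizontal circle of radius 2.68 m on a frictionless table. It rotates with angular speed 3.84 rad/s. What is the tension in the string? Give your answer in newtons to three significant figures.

90.1 N

v = ωr = 3.84 × 2.68 = 10.29 m/s.
The tension is the only horizontal force, so it supplies the full centripetal force: T = m v²/r = 2.28 × (10.29)²/2.68 = 2.28 × 105.9/2.68 = 90.10 N.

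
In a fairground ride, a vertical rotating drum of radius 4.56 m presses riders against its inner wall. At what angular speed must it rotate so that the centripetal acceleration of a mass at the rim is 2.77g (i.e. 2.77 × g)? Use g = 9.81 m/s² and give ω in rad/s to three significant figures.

Centripetal acceleration a_c = ω²r. Setting ω²r = 2.77g:
ω = √(2.77g / r) = √(2.77 × 9.81 / 4.56) = √5.959 = 2.441 rad/s.

2.44 rad/s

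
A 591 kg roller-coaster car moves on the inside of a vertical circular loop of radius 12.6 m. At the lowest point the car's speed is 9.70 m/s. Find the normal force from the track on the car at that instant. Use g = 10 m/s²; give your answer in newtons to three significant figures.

At the lowest point, N points up (toward the centre) and the weight mg points down (away from the centre), so the net inward force is N − mg = mv²/r.
N = m(v²/r + g) = 591 × ((9.70)²/12.6 + 10.0) = 591 × (7.467 + 10.0) = 591 × 17.47 = 10320 N.

10300 N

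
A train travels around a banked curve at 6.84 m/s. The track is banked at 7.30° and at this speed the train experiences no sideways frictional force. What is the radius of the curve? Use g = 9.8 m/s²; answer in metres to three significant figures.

37.3 m

Frictionless banking: tanθ = v²/(rg), so r = v²/(g tanθ).
r = (6.84)²/(9.8 × tan 7.30°) = 46.79/(9.8 × 0.1281) = 46.79/1.255 = 37.27 m.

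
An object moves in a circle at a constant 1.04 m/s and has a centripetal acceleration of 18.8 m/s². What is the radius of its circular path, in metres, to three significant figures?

a_c = v²/r ⇒ r = v²/a_c = (1.04)²/18.8 = 1.082/18.8 = 0.05753 m.

0.0575 m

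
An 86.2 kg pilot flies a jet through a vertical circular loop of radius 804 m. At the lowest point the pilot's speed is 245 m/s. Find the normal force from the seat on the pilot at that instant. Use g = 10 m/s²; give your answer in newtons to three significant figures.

At the lowest point, N points up (toward the centre) and the weight mg points down (away from the centre), so the net inward force is N − mg = mv²/r.
N = m(v²/r + g) = 86.2 × ((245)²/804 + 10.0) = 86.2 × (74.66 + 10.0) = 86.2 × 84.66 = 7298 N.

7300 N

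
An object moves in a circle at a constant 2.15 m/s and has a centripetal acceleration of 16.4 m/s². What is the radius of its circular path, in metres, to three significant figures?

a_c = v²/r ⇒ r = v²/a_c = (2.15)²/16.4 = 4.622/16.4 = 0.2819 m.

0.282 m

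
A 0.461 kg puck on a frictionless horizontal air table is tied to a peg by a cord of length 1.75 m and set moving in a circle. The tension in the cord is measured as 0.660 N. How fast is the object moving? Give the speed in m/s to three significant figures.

T = m v²/r ⇒ v = √(T r / m) = √(0.660 × 1.75 / 0.461) = √2.505 = 1.583 m/s.

1.58 m/s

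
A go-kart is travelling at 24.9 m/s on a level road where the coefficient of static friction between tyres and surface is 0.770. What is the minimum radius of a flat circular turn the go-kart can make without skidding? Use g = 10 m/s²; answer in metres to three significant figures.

80.5 m

At the limit, μ_s m g = m v²/r, so r_min = v²/(μ_s g) = (24.9)²/(0.770 × 10.0) = 620.0/7.700 = 80.52 m.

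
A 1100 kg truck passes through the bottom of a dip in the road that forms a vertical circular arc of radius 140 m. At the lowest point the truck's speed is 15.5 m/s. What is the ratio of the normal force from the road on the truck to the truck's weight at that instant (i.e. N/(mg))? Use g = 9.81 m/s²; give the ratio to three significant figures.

At the bottom, N − mg = mv²/r, so N = m(v²/r + g) and N/(mg) = v²/(rg) + 1 = (15.5)²/(140 × 9.81) + 1 = 0.1749 + 1 = 1.175.

1.17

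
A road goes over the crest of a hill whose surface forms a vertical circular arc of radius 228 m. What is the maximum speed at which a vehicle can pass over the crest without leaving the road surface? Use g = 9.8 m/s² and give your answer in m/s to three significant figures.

At the crest the centre of the circle is below the vehicle, so the net downward (centripetal) force is mg − N = mv²/r.
The vehicle leaves the road when N → 0, giving v_max = √(g r) = √(9.8 × 228) = 47.27 m/s.

47.3 m/s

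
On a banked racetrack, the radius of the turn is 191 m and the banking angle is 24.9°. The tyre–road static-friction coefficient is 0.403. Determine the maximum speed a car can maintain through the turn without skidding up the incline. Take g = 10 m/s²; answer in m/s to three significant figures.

45.1 m/s

At the maximum speed, friction acts down the slope at its limiting value f = μN. Radially (horizontal, toward centre): N sinθ + μN cosθ = mv²/r. Vertically: N cosθ − μN sinθ = mg.
Dividing: v² = r g (sinθ + μcosθ)/(cosθ − μsinθ).
sinθ + μcosθ = 0.4210 + 0.403×0.9070 = 0.7866; cosθ − μsinθ = 0.9070 − 0.403×0.4210 = 0.7374.
v² = 191 × 10.0 × 0.7866/0.7374 = 2037 m²/s², so v = 45.14 m/s.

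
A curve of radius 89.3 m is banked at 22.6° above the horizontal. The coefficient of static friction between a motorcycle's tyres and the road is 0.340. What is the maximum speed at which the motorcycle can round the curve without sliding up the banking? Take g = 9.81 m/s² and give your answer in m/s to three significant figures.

At the maximum speed, friction acts down the slope at its limiting value f = μN. Radially (horizontal, toward centre): N sinθ + μN cosθ = mv²/r. Vertically: N cosθ − μN sinθ = mg.
Dividing: v² = r g (sinθ + μcosθ)/(cosθ − μsinθ).
sinθ + μcosθ = 0.3843 + 0.340×0.9232 = 0.6982; cosθ − μsinθ = 0.9232 − 0.340×0.3843 = 0.7925.
v² = 89.3 × 9.81 × 0.6982/0.7925 = 771.7 m²/s², so v = 27.78 m/s.

27.8 m/s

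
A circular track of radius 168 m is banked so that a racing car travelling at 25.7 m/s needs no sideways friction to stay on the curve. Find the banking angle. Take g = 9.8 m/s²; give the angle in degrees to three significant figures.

For a frictionless banked turn: horizontally N sinθ = mv²/r and vertically N cosθ = mg.
Dividing: tanθ = v²/(r g) = (25.7)²/(168 × 9.8) = 660.5/1646 = 0.4012.
θ = arctan(0.4012) = 21.86°.

21.9°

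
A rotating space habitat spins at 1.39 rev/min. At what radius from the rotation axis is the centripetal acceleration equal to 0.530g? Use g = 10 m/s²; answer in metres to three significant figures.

ω = 1.39 rev/min × 2π/60 = 0.1456 rad/s.
a_c = ω²r = 0.530g ⇒ r = 0.530 × 10.0 / (0.1456)² = 5.300/0.02119 = 250.1 m.

250 m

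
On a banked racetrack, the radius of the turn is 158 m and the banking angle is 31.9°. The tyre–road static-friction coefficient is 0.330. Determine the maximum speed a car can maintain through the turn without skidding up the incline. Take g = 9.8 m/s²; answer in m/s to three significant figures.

At the maximum speed, friction acts down the slope at its limiting value f = μN. Radially (horizontal, toward centre): N sinθ + μN cosθ = mv²/r. Vertically: N cosθ − μN sinθ = mg.
Dividing: v² = r g (sinθ + μcosθ)/(cosθ − μsinθ).
sinθ + μcosθ = 0.5284 + 0.330×0.8490 = 0.8086; cosθ − μsinθ = 0.8490 − 0.330×0.5284 = 0.6746.
v² = 158 × 9.8 × 0.8086/0.6746 = 1856 m²/s², so v = 43.08 m/s.

43.1 m/s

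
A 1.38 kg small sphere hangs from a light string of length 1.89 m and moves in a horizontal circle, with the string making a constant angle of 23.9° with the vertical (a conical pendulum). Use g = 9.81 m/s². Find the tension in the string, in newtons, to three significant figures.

14.8 N

Vertically the bob has no acceleration, so T cosθ = mg.
T = mg/cosθ = 1.38 × 9.81 / cos 23.9° = 13.54/0.9143 = 14.81 N.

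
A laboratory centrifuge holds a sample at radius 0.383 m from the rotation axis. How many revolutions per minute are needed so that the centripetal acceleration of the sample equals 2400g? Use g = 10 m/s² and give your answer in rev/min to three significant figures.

2390 rev/min

Require ω²r = 2400g, so ω = √(2400 × 10.0/0.383) = 250.3 rad/s.
In rev/min: ω × 60/(2π) = 250.3 × 60/(2π) = 2390 rev/min.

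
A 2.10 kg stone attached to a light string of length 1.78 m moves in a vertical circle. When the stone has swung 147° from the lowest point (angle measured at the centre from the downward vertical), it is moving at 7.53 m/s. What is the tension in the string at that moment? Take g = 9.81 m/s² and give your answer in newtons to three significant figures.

Take the radial direction toward the centre of the circle as positive. The component of the weight along the string toward the centre is −mg cos φ (φ measured from the bottom), so Newton's second law along the string gives T − mg cos φ = m v²/r.
cos 147° = -0.8387, so T = m(v²/r + g cos φ) = 2.10 × ((7.53)²/1.78 + 9.81 × -0.8387) = 2.10 × (31.85 + (-8.227)) = 2.10 × 23.63 = 49.62 N.

49.6 N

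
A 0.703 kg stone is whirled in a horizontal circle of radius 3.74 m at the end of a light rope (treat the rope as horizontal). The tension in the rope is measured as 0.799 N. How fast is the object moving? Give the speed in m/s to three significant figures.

T = m v²/r ⇒ v = √(T r / m) = √(0.799 × 3.74 / 0.703) = √4.251 = 2.062 m/s.

2.06 m/s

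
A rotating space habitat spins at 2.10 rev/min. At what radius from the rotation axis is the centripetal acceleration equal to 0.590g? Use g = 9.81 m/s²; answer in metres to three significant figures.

ω = 2.10 rev/min × 2π/60 = 0.2199 rad/s.
a_c = ω²r = 0.590g ⇒ r = 0.590 × 9.81 / (0.2199)² = 5.788/0.04836 = 119.7 m.

120 m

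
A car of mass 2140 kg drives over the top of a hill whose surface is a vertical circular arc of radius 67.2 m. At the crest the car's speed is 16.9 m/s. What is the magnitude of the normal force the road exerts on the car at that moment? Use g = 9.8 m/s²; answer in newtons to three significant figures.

At the crest the centripetal acceleration points downward (toward the centre of the arc), so mg − N = mv²/r.
N = m(g − v²/r) = 2140 × (9.8 − (16.9)²/67.2) = 2140 × (9.8 − 4.250) = 2140 × 5.550 = 11880 N.

11900 N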